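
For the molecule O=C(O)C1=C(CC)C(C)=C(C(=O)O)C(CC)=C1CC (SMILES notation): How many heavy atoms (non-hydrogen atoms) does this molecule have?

Every atom symbol written in the SMILES (organic subset) is one heavy atom; implicit H are not written.
Heavy atoms by element → C:15, O:4.
Total: 19.

19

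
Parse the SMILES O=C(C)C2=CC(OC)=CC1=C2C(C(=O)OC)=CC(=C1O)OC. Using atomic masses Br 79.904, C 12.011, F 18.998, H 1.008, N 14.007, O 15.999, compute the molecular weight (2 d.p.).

First, the molecular formula is C16H16O6 (counting implicit H from valence).
  C: 16 × 12.011 = 192.176
  H: 16 × 1.008 = 16.128
  O: 6 × 15.999 = 95.994
Sum: 16×12.011 + 16×1.008 + 6×15.999 = 304.298 → 304.30 g/mol.

304.30 g/mol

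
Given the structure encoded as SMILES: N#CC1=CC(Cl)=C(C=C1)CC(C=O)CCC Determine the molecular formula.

Walk through each heavy atom and fill implicit hydrogens from standard valence (C 4, N 3, O 2, S 2, halogen 1):
  atom 1: N, bond orders sum to 3 (valence 3) → 0 H
  atom 2: C, bond orders sum to 4 (valence 4) → 0 H
  atom 3: C, bond orders sum to 4 (valence 4) → 0 H
  atom 4: C, bond orders sum to 3 (valence 4) → 1 H
  atom 5: C, bond orders sum to 4 (valence 4) → 0 H
  atom 6: Cl (halogen, monovalent) → 0 H
  atom 7: C, bond orders sum to 4 (valence 4) → 0 H
  atom 8: C, bond orders sum to 3 (valence 4) → 1 H
  atom 9: C, bond orders sum to 3 (valence 4) → 1 H
  atom 10: C, bond orders sum to 2 (valence 4) → 2 H
  atom 11: C, bond orders sum to 3 (valence 4) → 1 H
  atom 12: C, bond orders sum to 3 (valence 4) → 1 H
  atom 13: O, bond orders sum to 2 (valence 2) → 0 H
  atom 14: C, bond orders sum to 2 (valence 4) → 2 H
  atom 15: C, bond orders sum to 2 (valence 4) → 2 H
  atom 16: C, bond orders sum to 1 (valence 4) → 3 H
Totals → C:13, H:14, Cl:1, N:1, O:1.

C13H14ClNO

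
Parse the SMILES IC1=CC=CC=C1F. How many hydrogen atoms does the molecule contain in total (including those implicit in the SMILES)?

Walk through each heavy atom and fill implicit hydrogens from standard valence (C 4, N 3, O 2, S 2, halogen 1):
  atom 1: I (halogen, monovalent) → 0 H
  atom 2: C, bond orders sum to 4 (valence 4) → 0 H
  atom 3: C, bond orders sum to 3 (valence 4) → 1 H
  atom 4: C, bond orders sum to 3 (valence 4) → 1 H
  atom 5: C, bond orders sum to 3 (valence 4) → 1 H
  atom 6: C, bond orders sum to 3 (valence 4) → 1 H
  atom 7: C, bond orders sum to 4 (valence 4) → 0 H
  atom 8: F (halogen, monovalent) → 0 H
Total hydrogens: 4.

4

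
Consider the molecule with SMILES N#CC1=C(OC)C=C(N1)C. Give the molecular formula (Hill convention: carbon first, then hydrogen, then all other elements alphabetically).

Walk through each heavy atom and fill implicit hydrogens from standard valence (C 4, N 3, O 2, S 2, halogen 1):
  atom 1: N, bond orders sum to 3 (valence 3) → 0 H
  atom 2: C, bond orders sum to 4 (valence 4) → 0 H
  atom 3: C, bond orders sum to 4 (valence 4) → 0 H
  atom 4: C, bond orders sum to 4 (valence 4) → 0 H
  atom 5: O, bond orders sum to 2 (valence 2) → 0 H
  atom 6: C, bond orders sum to 1 (valence 4) → 3 H
  atom 7: C, bond orders sum to 3 (valence 4) → 1 H
  atom 8: C, bond orders sum to 4 (valence 4) → 0 H
  atom 9: N, bond orders sum to 2 (valence 3) → 1 H
  atom 10: C, bond orders sum to 1 (valence 4) → 3 H
Totals → C:7, H:8, N:2, O:1.

C7H8N2O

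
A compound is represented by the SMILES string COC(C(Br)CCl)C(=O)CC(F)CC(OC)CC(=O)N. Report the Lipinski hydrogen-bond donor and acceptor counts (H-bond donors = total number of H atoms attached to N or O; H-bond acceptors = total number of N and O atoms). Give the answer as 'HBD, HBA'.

Donors: find every N or O and count the H atoms it carries.
  atom 2 (O): bond orders sum to 2 → 0 H
  atom 9 (O): bond orders sum to 2 → 0 H
  atom 15 (O): bond orders sum to 2 → 0 H
  atom 19 (O): bond orders sum to 2 → 0 H
  atom 20 (N): bond orders sum to 1 → 2 H
Lipinski HBD = 2.
Acceptors: N atoms = 1, O atoms = 4 → HBA = 5.

2, 5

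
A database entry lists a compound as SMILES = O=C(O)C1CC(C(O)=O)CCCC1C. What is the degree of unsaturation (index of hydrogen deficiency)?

Molecular formula: C10H16O4.
DoU = (2C + 2 + N − H − X) / 2, where X is the halogen count and O/S are ignored.
    = (2·10 + 2 + 0 − 16 − 0) / 2 = 6 / 2 = 3.

3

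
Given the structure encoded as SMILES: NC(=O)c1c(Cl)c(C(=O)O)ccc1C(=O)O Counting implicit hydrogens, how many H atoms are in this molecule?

Walk through each heavy atom and fill implicit hydrogens from standard valence (C 4, N 3, O 2, S 2, halogen 1); for lowercase aromatic atoms, an aromatic c carries 1 H when it has two neighbours and 0 H with three, and aromatic n carries 0 H:
  atom 1: N, bond orders sum to 1 (valence 3) → 2 H
  atom 2: C, bond orders sum to 4 (valence 4) → 0 H
  atom 3: O, bond orders sum to 2 (valence 2) → 0 H
  atom 4: aromatic c, 3 neighbours → 0 H
  atom 5: aromatic c, 3 neighbours → 0 H
  atom 6: Cl (halogen, monovalent) → 0 H
  atom 7: aromatic c, 3 neighbours → 0 H
  atom 8: C, bond orders sum to 4 (valence 4) → 0 H
  atom 9: O, bond orders sum to 2 (valence 2) → 0 H
  atom 10: O, bond orders sum to 1 (valence 2) → 1 H
  atom 11: aromatic c, 2 neighbours → 1 H
  atom 12: aromatic c, 2 neighbours → 1 H
  atom 13: aromatic c, 3 neighbours → 0 H
  atom 14: C, bond orders sum to 4 (valence 4) → 0 H
  atom 15: O, bond orders sum to 2 (valence 2) → 0 H
  atom 16: O, bond orders sum to 1 (valence 2) → 1 H
Total hydrogens: 6.

6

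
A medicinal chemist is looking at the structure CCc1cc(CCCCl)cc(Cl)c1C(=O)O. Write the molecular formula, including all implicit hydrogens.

Walk through each heavy atom and fill implicit hydrogens from standard valence (C 4, N 3, O 2, S 2, halogen 1); for lowercase aromatic atoms, an aromatic c carries 1 H when it has two neighbours and 0 H with three, and aromatic n carries 0 H:
  atom 1: C, bond orders sum to 1 (valence 4) → 3 H
  atom 2: C, bond orders sum to 2 (valence 4) → 2 H
  atom 3: aromatic c, 3 neighbours → 0 H
  atom 4: aromatic c, 2 neighbours → 1 H
  atom 5: aromatic c, 3 neighbours → 0 H
  atom 6: C, bond orders sum to 2 (valence 4) → 2 H
  atom 7: C, bond orders sum to 2 (valence 4) → 2 H
  atom 8: C, bond orders sum to 2 (valence 4) → 2 H
  atom 9: Cl (halogen, monovalent) → 0 H
  atom 10: aromatic c, 2 neighbours → 1 H
  atom 11: aromatic c, 3 neighbours → 0 H
  atom 12: Cl (halogen, monovalent) → 0 H
  atom 13: aromatic c, 3 neighbours → 0 H
  atom 14: C, bond orders sum to 4 (valence 4) → 0 H
  atom 15: O, bond orders sum to 2 (valence 2) → 0 H
  atom 16: O, bond orders sum to 1 (valence 2) → 1 H
Totals → C:12, H:14, Cl:2, O:2.
In Hill order: C12H14Cl2O2.

C12H14Cl2O2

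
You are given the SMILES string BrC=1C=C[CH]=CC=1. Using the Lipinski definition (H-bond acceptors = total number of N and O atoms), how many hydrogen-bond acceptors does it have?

0

N atoms: 0; O atoms: 0.
Lipinski HBA = 0 + 0 = 0.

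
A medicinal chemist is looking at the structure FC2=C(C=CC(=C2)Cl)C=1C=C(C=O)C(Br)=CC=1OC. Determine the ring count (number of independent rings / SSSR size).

2

In SMILES, each pair of matching ring-closure digits denotes one ring-closing bond; the number of such bonds equals the number of independent rings.
Ring-closure bonds here: 2.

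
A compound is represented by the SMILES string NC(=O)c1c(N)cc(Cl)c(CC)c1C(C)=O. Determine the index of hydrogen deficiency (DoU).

6

Molecular formula: C11H13ClN2O2.
DoU = (2C + 2 + N − H − X) / 2, where X is the halogen count and O/S are ignored.
    = (2·11 + 2 + 2 − 13 − 1) / 2 = 12 / 2 = 6.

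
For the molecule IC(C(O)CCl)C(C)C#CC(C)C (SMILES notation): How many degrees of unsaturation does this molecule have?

Degree of unsaturation = (number of rings) + (number of π bonds).
Ring closures in the SMILES: 0.
π bonds: 1 triple bond (each 2 DoU) → 2 DoU from unsaturation.
Total DoU = 0 + 2 = 2.

2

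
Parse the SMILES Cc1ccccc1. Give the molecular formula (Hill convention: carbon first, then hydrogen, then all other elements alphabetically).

Walk through each heavy atom and fill implicit hydrogens from standard valence (C 4, N 3, O 2, S 2, halogen 1); for lowercase aromatic atoms, an aromatic c carries 1 H when it has two neighbours and 0 H with three, and aromatic n carries 0 H:
  atom 1: C, bond orders sum to 1 (valence 4) → 3 H
  atom 2: aromatic c, 3 neighbours → 0 H
  atom 3: aromatic c, 2 neighbours → 1 H
  atom 4: aromatic c, 2 neighbours → 1 H
  atom 5: aromatic c, 2 neighbours → 1 H
  atom 6: aromatic c, 2 neighbours → 1 H
  atom 7: aromatic c, 2 neighbours → 1 H
Totals → C:7, H:8.

C7H8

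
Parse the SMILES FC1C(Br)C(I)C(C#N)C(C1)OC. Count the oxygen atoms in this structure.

Scan the SMILES for O atoms (remember two-letter symbols like Cl and Br are single atoms).
Oxygen count: 1.

1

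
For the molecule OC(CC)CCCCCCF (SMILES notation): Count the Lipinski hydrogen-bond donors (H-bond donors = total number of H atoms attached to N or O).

1

Donors: find every N or O and count the H atoms it carries.
  atom 1 (O): bond orders sum to 1 → 1 H
Lipinski HBD = 1.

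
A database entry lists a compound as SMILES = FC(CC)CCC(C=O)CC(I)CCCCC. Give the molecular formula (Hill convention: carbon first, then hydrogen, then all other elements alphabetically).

Walk through each heavy atom and fill implicit hydrogens from standard valence (C 4, N 3, O 2, S 2, halogen 1):
  atom 1: F (halogen, monovalent) → 0 H
  atom 2: C, bond orders sum to 3 (valence 4) → 1 H
  atom 3: C, bond orders sum to 2 (valence 4) → 2 H
  atom 4: C, bond orders sum to 1 (valence 4) → 3 H
  atom 5: C, bond orders sum to 2 (valence 4) → 2 H
  atom 6: C, bond orders sum to 2 (valence 4) → 2 H
  atom 7: C, bond orders sum to 3 (valence 4) → 1 H
  atom 8: C, bond orders sum to 3 (valence 4) → 1 H
  atom 9: O, bond orders sum to 2 (valence 2) → 0 H
  atom 10: C, bond orders sum to 2 (valence 4) → 2 H
  atom 11: C, bond orders sum to 3 (valence 4) → 1 H
  atom 12: I (halogen, monovalent) → 0 H
  atom 13: C, bond orders sum to 2 (valence 4) → 2 H
  atom 14: C, bond orders sum to 2 (valence 4) → 2 H
  atom 15: C, bond orders sum to 2 (valence 4) → 2 H
  atom 16: C, bond orders sum to 2 (valence 4) → 2 H
  atom 17: C, bond orders sum to 1 (valence 4) → 3 H
Totals → C:14, H:26, F:1, I:1, O:1.

C14H26FIO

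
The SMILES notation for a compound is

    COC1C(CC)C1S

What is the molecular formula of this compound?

Walk through each heavy atom and fill implicit hydrogens from standard valence (C 4, N 3, O 2, S 2, halogen 1):
  atom 1: C, bond orders sum to 1 (valence 4) → 3 H
  atom 2: O, bond orders sum to 2 (valence 2) → 0 H
  atom 3: C, bond orders sum to 3 (valence 4) → 1 H
  atom 4: C, bond orders sum to 3 (valence 4) → 1 H
  atom 5: C, bond orders sum to 2 (valence 4) → 2 H
  atom 6: C, bond orders sum to 1 (valence 4) → 3 H
  atom 7: C, bond orders sum to 3 (valence 4) → 1 H
  atom 8: S, bond orders sum to 1 (valence 2) → 1 H
Totals → C:6, H:12, O:1, S:1.

C6H12OS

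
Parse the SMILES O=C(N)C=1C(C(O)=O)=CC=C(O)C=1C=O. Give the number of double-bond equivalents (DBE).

Degree of unsaturation = (number of rings) + (number of π bonds).
Ring closures in the SMILES: 1.
π bonds: 6 double bonds (each 1 DoU) → 6 DoU from unsaturation.
Total DoU = 1 + 6 = 7.

7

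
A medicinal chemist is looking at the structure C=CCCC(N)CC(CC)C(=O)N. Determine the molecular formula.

C10H20N2O

Walk through each heavy atom and fill implicit hydrogens from standard valence (C 4, N 3, O 2, S 2, halogen 1):
  atom 1: C, bond orders sum to 2 (valence 4) → 2 H
  atom 2: C, bond orders sum to 3 (valence 4) → 1 H
  atom 3: C, bond orders sum to 2 (valence 4) → 2 H
  atom 4: C, bond orders sum to 2 (valence 4) → 2 H
  atom 5: C, bond orders sum to 3 (valence 4) → 1 H
  atom 6: N, bond orders sum to 1 (valence 3) → 2 H
  atom 7: C, bond orders sum to 2 (valence 4) → 2 H
  atom 8: C, bond orders sum to 3 (valence 4) → 1 H
  atom 9: C, bond orders sum to 2 (valence 4) → 2 H
  atom 10: C, bond orders sum to 1 (valence 4) → 3 H
  atom 11: C, bond orders sum to 4 (valence 4) → 0 H
  atom 12: O, bond orders sum to 2 (valence 2) → 0 H
  atom 13: N, bond orders sum to 1 (valence 3) → 2 H
Totals → C:10, H:20, N:2, O:1.
In Hill order: C10H20N2O.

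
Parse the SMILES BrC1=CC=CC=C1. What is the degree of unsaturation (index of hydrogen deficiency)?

4

Degree of unsaturation = (number of rings) + (number of π bonds).
Ring closures in the SMILES: 1.
π bonds: 3 double bonds (each 1 DoU) → 3 DoU from unsaturation.
Total DoU = 1 + 3 = 4.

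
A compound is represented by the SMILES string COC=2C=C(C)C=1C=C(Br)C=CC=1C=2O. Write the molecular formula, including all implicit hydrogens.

Walk through each heavy atom and fill implicit hydrogens from standard valence (C 4, N 3, O 2, S 2, halogen 1):
  atom 1: C, bond orders sum to 1 (valence 4) → 3 H
  atom 2: O, bond orders sum to 2 (valence 2) → 0 H
  atom 3: C, bond orders sum to 4 (valence 4) → 0 H
  atom 4: C, bond orders sum to 3 (valence 4) → 1 H
  atom 5: C, bond orders sum to 4 (valence 4) → 0 H
  atom 6: C, bond orders sum to 1 (valence 4) → 3 H
  atom 7: C, bond orders sum to 4 (valence 4) → 0 H
  atom 8: C, bond orders sum to 3 (valence 4) → 1 H
  atom 9: C, bond orders sum to 4 (valence 4) → 0 H
  atom 10: Br (halogen, monovalent) → 0 H
  atom 11: C, bond orders sum to 3 (valence 4) → 1 H
  atom 12: C, bond orders sum to 3 (valence 4) → 1 H
  atom 13: C, bond orders sum to 4 (valence 4) → 0 H
  atom 14: C, bond orders sum to 4 (valence 4) → 0 H
  atom 15: O, bond orders sum to 1 (valence 2) → 1 H
Totals → C:12, H:11, Br:1, O:2.
In Hill order: C12H11BrO2.

C12H11BrO2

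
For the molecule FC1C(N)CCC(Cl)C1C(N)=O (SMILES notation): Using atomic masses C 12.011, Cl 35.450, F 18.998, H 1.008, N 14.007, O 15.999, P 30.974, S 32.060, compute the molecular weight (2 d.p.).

First, the molecular formula is C7H12ClFN2O (counting implicit H from valence).
  C: 7 × 12.011 = 84.077
  Cl: 1 × 35.450 = 35.450
  F: 1 × 18.998 = 18.998
  H: 12 × 1.008 = 12.096
  N: 2 × 14.007 = 28.014
  O: 1 × 15.999 = 15.999
Sum: 7×12.011 + 1×35.450 + 1×18.998 + 12×1.008 + 2×14.007 + 1×15.999 = 194.634 → 194.63 g/mol.

194.63 g/mol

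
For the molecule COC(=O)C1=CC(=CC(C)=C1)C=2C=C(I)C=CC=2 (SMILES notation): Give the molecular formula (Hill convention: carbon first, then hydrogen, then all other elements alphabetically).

Walk through each heavy atom and fill implicit hydrogens from standard valence (C 4, N 3, O 2, S 2, halogen 1):
  atom 1: C, bond orders sum to 1 (valence 4) → 3 H
  atom 2: O, bond orders sum to 2 (valence 2) → 0 H
  atom 3: C, bond orders sum to 4 (valence 4) → 0 H
  atom 4: O, bond orders sum to 2 (valence 2) → 0 H
  atom 5: C, bond orders sum to 4 (valence 4) → 0 H
  atom 6: C, bond orders sum to 3 (valence 4) → 1 H
  atom 7: C, bond orders sum to 4 (valence 4) → 0 H
  atom 8: C, bond orders sum to 3 (valence 4) → 1 H
  atom 9: C, bond orders sum to 4 (valence 4) → 0 H
  atom 10: C, bond orders sum to 1 (valence 4) → 3 H
  atom 11: C, bond orders sum to 3 (valence 4) → 1 H
  atom 12: C, bond orders sum to 4 (valence 4) → 0 H
  atom 13: C, bond orders sum to 3 (valence 4) → 1 H
  atom 14: C, bond orders sum to 4 (valence 4) → 0 H
  atom 15: I (halogen, monovalent) → 0 H
  atom 16: C, bond orders sum to 3 (valence 4) → 1 H
  atom 17: C, bond orders sum to 3 (valence 4) → 1 H
  atom 18: C, bond orders sum to 3 (valence 4) → 1 H
Totals → C:15, H:13, I:1, O:2.
In Hill order: C15H13IO2.

C15H13IO2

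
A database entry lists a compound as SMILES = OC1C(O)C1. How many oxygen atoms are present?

2

Scan the SMILES for O atoms (remember two-letter symbols like Cl and Br are single atoms).
Oxygen count: 2.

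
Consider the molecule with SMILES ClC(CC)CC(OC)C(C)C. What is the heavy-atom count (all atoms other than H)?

11

Every atom symbol written in the SMILES (organic subset) is one heavy atom; implicit H are not written.
Heavy atoms by element → C:9, Cl:1, O:1.
Total: 11.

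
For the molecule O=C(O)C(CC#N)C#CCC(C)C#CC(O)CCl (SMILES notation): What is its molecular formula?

C13H14ClNO3

Walk through each heavy atom and fill implicit hydrogens from standard valence (C 4, N 3, O 2, S 2, halogen 1):
  atom 1: O, bond orders sum to 2 (valence 2) → 0 H
  atom 2: C, bond orders sum to 4 (valence 4) → 0 H
  atom 3: O, bond orders sum to 1 (valence 2) → 1 H
  atom 4: C, bond orders sum to 3 (valence 4) → 1 H
  atom 5: C, bond orders sum to 2 (valence 4) → 2 H
  atom 6: C, bond orders sum to 4 (valence 4) → 0 H
  atom 7: N, bond orders sum to 3 (valence 3) → 0 H
  atom 8: C, bond orders sum to 4 (valence 4) → 0 H
  atom 9: C, bond orders sum to 4 (valence 4) → 0 H
  atom 10: C, bond orders sum to 2 (valence 4) → 2 H
  atom 11: C, bond orders sum to 3 (valence 4) → 1 H
  atom 12: C, bond orders sum to 1 (valence 4) → 3 H
  atom 13: C, bond orders sum to 4 (valence 4) → 0 H
  atom 14: C, bond orders sum to 4 (valence 4) → 0 H
  atom 15: C, bond orders sum to 3 (valence 4) → 1 H
  atom 16: O, bond orders sum to 1 (valence 2) → 1 H
  atom 17: C, bond orders sum to 2 (valence 4) → 2 H
  atom 18: Cl (halogen, monovalent) → 0 H
Totals → C:13, H:14, Cl:1, N:1, O:3.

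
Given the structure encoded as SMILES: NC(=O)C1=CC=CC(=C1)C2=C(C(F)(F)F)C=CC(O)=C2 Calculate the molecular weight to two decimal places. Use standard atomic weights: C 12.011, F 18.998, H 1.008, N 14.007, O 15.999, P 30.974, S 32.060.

281.23 g/mol

First, the molecular formula is C14H10F3NO2 (counting implicit H from valence).
  C: 14 × 12.011 = 168.154
  F: 3 × 18.998 = 56.994
  H: 10 × 1.008 = 10.080
  N: 1 × 14.007 = 14.007
  O: 2 × 15.999 = 31.998
Sum: 14×12.011 + 3×18.998 + 10×1.008 + 1×14.007 + 2×15.999 = 281.233 → 281.23 g/mol.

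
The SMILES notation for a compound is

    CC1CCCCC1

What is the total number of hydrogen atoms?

Walk through each heavy atom and fill implicit hydrogens from standard valence (C 4, N 3, O 2, S 2, halogen 1):
  atom 1: C, bond orders sum to 1 (valence 4) → 3 H
  atom 2: C, bond orders sum to 3 (valence 4) → 1 H
  atom 3: C, bond orders sum to 2 (valence 4) → 2 H
  atom 4: C, bond orders sum to 2 (valence 4) → 2 H
  atom 5: C, bond orders sum to 2 (valence 4) → 2 H
  atom 6: C, bond orders sum to 2 (valence 4) → 2 H
  atom 7: C, bond orders sum to 2 (valence 4) → 2 H
Total hydrogens: 14.

14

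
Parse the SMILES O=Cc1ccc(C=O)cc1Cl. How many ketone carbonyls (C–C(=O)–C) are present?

Scan the SMILES for the ketone motif — none present.
Groups that are present: 2 aldehyde.

0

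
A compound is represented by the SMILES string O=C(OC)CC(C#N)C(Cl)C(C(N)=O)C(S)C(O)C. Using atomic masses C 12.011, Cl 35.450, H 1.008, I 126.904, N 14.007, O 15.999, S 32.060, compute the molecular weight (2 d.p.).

First, the molecular formula is C11H17ClN2O4S (counting implicit H from valence).
  C: 11 × 12.011 = 132.121
  Cl: 1 × 35.450 = 35.450
  H: 17 × 1.008 = 17.136
  N: 2 × 14.007 = 28.014
  O: 4 × 15.999 = 63.996
  S: 1 × 32.060 = 32.060
Sum: 11×12.011 + 1×35.450 + 17×1.008 + 2×14.007 + 4×15.999 + 1×32.060 = 308.777 → 308.78 g/mol.

308.78 g/mol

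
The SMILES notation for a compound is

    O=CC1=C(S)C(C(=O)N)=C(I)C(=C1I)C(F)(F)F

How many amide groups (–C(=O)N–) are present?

The amide motif appears at heavy-atom position 7 in the SMILES.
Other groups present: 1 aldehyde, 1 thiol.
Amide count: 1.

1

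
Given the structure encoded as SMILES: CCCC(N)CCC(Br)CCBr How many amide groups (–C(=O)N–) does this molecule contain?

0

Scan the SMILES for the amide motif — none present.
Groups that are present: 1 primary amine.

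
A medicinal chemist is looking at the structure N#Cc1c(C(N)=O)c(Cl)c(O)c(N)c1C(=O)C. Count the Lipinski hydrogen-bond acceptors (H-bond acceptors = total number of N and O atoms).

6

N atoms: 3; O atoms: 3.
Lipinski HBA = 3 + 3 = 6.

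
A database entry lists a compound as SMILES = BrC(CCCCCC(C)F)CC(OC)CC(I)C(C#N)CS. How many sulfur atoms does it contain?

Scan the SMILES for S atoms (remember two-letter symbols like Cl and Br are single atoms).
Sulfur count: 1.

1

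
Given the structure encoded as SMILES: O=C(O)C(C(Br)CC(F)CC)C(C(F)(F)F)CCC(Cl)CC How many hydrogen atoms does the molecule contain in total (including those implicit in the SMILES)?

Walk through each heavy atom and fill implicit hydrogens from standard valence (C 4, N 3, O 2, S 2, halogen 1):
  atom 1: O, bond orders sum to 2 (valence 2) → 0 H
  atom 2: C, bond orders sum to 4 (valence 4) → 0 H
  atom 3: O, bond orders sum to 1 (valence 2) → 1 H
  atom 4: C, bond orders sum to 3 (valence 4) → 1 H
  atom 5: C, bond orders sum to 3 (valence 4) → 1 H
  atom 6: Br (halogen, monovalent) → 0 H
  atom 7: C, bond orders sum to 2 (valence 4) → 2 H
  atom 8: C, bond orders sum to 3 (valence 4) → 1 H
  atom 9: F (halogen, monovalent) → 0 H
  atom 10: C, bond orders sum to 2 (valence 4) → 2 H
  atom 11: C, bond orders sum to 1 (valence 4) → 3 H
  atom 12: C, bond orders sum to 3 (valence 4) → 1 H
  atom 13: C, bond orders sum to 4 (valence 4) → 0 H
  atom 14: F (halogen, monovalent) → 0 H
  atom 15: F (halogen, monovalent) → 0 H
  atom 16: F (halogen, monovalent) → 0 H
  atom 17: C, bond orders sum to 2 (valence 4) → 2 H
  atom 18: C, bond orders sum to 2 (valence 4) → 2 H
  atom 19: C, bond orders sum to 3 (valence 4) → 1 H
  atom 20: Cl (halogen, monovalent) → 0 H
  atom 21: C, bond orders sum to 2 (valence 4) → 2 H
  atom 22: C, bond orders sum to 1 (valence 4) → 3 H
Total hydrogens: 22.

22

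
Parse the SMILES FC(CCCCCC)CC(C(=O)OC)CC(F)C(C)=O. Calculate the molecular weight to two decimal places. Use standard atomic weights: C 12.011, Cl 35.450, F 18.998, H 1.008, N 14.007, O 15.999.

292.37 g/mol

First, the molecular formula is C15H26F2O3 (counting implicit H from valence).
  C: 15 × 12.011 = 180.165
  F: 2 × 18.998 = 37.996
  H: 26 × 1.008 = 26.208
  O: 3 × 15.999 = 47.997
Sum: 15×12.011 + 2×18.998 + 26×1.008 + 3×15.999 = 292.366 → 292.37 g/mol.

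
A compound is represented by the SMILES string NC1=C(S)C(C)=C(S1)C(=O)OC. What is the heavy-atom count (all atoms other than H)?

Every atom symbol written in the SMILES (organic subset) is one heavy atom; implicit H are not written.
Heavy atoms by element → C:7, N:1, O:2, S:2.
Total: 12.

12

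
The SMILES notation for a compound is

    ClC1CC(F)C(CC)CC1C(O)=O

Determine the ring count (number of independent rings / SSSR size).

In SMILES, each pair of matching ring-closure digits denotes one ring-closing bond; the number of such bonds equals the number of independent rings.
Ring-closure bonds here: 1.

1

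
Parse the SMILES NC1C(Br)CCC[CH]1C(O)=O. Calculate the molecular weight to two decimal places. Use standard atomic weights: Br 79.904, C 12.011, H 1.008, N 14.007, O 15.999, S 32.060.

First, the molecular formula is C7H12BrNO2 (counting implicit H from valence).
  Br: 1 × 79.904 = 79.904
  C: 7 × 12.011 = 84.077
  H: 12 × 1.008 = 12.096
  N: 1 × 14.007 = 14.007
  O: 2 × 15.999 = 31.998
Sum: 1×79.904 + 7×12.011 + 12×1.008 + 1×14.007 + 2×15.999 = 222.082 → 222.08 g/mol.

222.08 g/mol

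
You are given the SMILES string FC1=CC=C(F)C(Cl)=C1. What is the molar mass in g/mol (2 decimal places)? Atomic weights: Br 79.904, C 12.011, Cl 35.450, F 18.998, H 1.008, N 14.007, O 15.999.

148.54 g/mol

First, the molecular formula is C6H3ClF2 (counting implicit H from valence).
  C: 6 × 12.011 = 72.066
  Cl: 1 × 35.450 = 35.450
  F: 2 × 18.998 = 37.996
  H: 3 × 1.008 = 3.024
Sum: 6×12.011 + 1×35.450 + 2×18.998 + 3×1.008 = 148.536 → 148.54 g/mol.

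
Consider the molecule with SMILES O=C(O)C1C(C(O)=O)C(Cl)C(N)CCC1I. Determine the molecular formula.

C9H13ClINO4

Walk through each heavy atom and fill implicit hydrogens from standard valence (C 4, N 3, O 2, S 2, halogen 1):
  atom 1: O, bond orders sum to 2 (valence 2) → 0 H
  atom 2: C, bond orders sum to 4 (valence 4) → 0 H
  atom 3: O, bond orders sum to 1 (valence 2) → 1 H
  atom 4: C, bond orders sum to 3 (valence 4) → 1 H
  atom 5: C, bond orders sum to 3 (valence 4) → 1 H
  atom 6: C, bond orders sum to 4 (valence 4) → 0 H
  atom 7: O, bond orders sum to 1 (valence 2) → 1 H
  atom 8: O, bond orders sum to 2 (valence 2) → 0 H
  atom 9: C, bond orders sum to 3 (valence 4) → 1 H
  atom 10: Cl (halogen, monovalent) → 0 H
  atom 11: C, bond orders sum to 3 (valence 4) → 1 H
  atom 12: N, bond orders sum to 1 (valence 3) → 2 H
  atom 13: C, bond orders sum to 2 (valence 4) → 2 H
  atom 14: C, bond orders sum to 2 (valence 4) → 2 H
  atom 15: C, bond orders sum to 3 (valence 4) → 1 H
  atom 16: I (halogen, monovalent) → 0 H
Totals → C:9, H:13, Cl:1, I:1, N:1, O:4.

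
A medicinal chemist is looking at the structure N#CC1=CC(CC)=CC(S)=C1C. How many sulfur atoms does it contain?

1

Scan the SMILES for S atoms (remember two-letter symbols like Cl and Br are single atoms).
Sulfur count: 1.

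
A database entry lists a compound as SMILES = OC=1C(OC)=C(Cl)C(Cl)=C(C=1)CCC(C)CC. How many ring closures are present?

1

In SMILES, each pair of matching ring-closure digits denotes one ring-closing bond; the number of such bonds equals the number of independent rings.
Ring-closure bonds here: 1.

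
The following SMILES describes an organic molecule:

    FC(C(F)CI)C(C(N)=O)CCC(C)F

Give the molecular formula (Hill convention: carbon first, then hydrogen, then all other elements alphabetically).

C9H15F3INO

Walk through each heavy atom and fill implicit hydrogens from standard valence (C 4, N 3, O 2, S 2, halogen 1):
  atom 1: F (halogen, monovalent) → 0 H
  atom 2: C, bond orders sum to 3 (valence 4) → 1 H
  atom 3: C, bond orders sum to 3 (valence 4) → 1 H
  atom 4: F (halogen, monovalent) → 0 H
  atom 5: C, bond orders sum to 2 (valence 4) → 2 H
  atom 6: I (halogen, monovalent) → 0 H
  atom 7: C, bond orders sum to 3 (valence 4) → 1 H
  atom 8: C, bond orders sum to 4 (valence 4) → 0 H
  atom 9: N, bond orders sum to 1 (valence 3) → 2 H
  atom 10: O, bond orders sum to 2 (valence 2) → 0 H
  atom 11: C, bond orders sum to 2 (valence 4) → 2 H
  atom 12: C, bond orders sum to 2 (valence 4) → 2 H
  atom 13: C, bond orders sum to 3 (valence 4) → 1 H
  atom 14: C, bond orders sum to 1 (valence 4) → 3 H
  atom 15: F (halogen, monovalent) → 0 H
Totals → C:9, H:15, F:3, I:1, N:1, O:1.
In Hill order: C9H15F3INO.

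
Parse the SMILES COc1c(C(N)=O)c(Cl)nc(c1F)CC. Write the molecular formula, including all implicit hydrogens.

C9H10ClFN2O2

Walk through each heavy atom and fill implicit hydrogens from standard valence (C 4, N 3, O 2, S 2, halogen 1); for lowercase aromatic atoms, an aromatic c carries 1 H when it has two neighbours and 0 H with three, and aromatic n carries 0 H:
  atom 1: C, bond orders sum to 1 (valence 4) → 3 H
  atom 2: O, bond orders sum to 2 (valence 2) → 0 H
  atom 3: aromatic c, 3 neighbours → 0 H
  atom 4: aromatic c, 3 neighbours → 0 H
  atom 5: C, bond orders sum to 4 (valence 4) → 0 H
  atom 6: N, bond orders sum to 1 (valence 3) → 2 H
  atom 7: O, bond orders sum to 2 (valence 2) → 0 H
  atom 8: aromatic c, 3 neighbours → 0 H
  atom 9: Cl (halogen, monovalent) → 0 H
  atom 10: aromatic n, 2 neighbours → 0 H
  atom 11: aromatic c, 3 neighbours → 0 H
  atom 12: aromatic c, 3 neighbours → 0 H
  atom 13: F (halogen, monovalent) → 0 H
  atom 14: C, bond orders sum to 2 (valence 4) → 2 H
  atom 15: C, bond orders sum to 1 (valence 4) → 3 H
Totals → C:9, H:10, Cl:1, F:1, N:2, O:2.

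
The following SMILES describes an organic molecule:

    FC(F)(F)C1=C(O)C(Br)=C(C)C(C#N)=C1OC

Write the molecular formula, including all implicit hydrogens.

Walk through each heavy atom and fill implicit hydrogens from standard valence (C 4, N 3, O 2, S 2, halogen 1):
  atom 1: F (halogen, monovalent) → 0 H
  atom 2: C, bond orders sum to 4 (valence 4) → 0 H
  atom 3: F (halogen, monovalent) → 0 H
  atom 4: F (halogen, monovalent) → 0 H
  atom 5: C, bond orders sum to 4 (valence 4) → 0 H
  atom 6: C, bond orders sum to 4 (valence 4) → 0 H
  atom 7: O, bond orders sum to 1 (valence 2) → 1 H
  atom 8: C, bond orders sum to 4 (valence 4) → 0 H
  atom 9: Br (halogen, monovalent) → 0 H
  atom 10: C, bond orders sum to 4 (valence 4) → 0 H
  atom 11: C, bond orders sum to 1 (valence 4) → 3 H
  atom 12: C, bond orders sum to 4 (valence 4) → 0 H
  atom 13: C, bond orders sum to 4 (valence 4) → 0 H
  atom 14: N, bond orders sum to 3 (valence 3) → 0 H
  atom 15: C, bond orders sum to 4 (valence 4) → 0 H
  atom 16: O, bond orders sum to 2 (valence 2) → 0 H
  atom 17: C, bond orders sum to 1 (valence 4) → 3 H
Totals → C:10, H:7, Br:1, F:3, N:1, O:2.
In Hill order: C10H7BrF3NO2.

C10H7BrF3NO2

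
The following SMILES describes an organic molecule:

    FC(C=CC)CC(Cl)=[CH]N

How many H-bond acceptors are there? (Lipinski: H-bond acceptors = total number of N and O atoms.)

N atoms: 1; O atoms: 0.
Lipinski HBA = 1 + 0 = 1.

1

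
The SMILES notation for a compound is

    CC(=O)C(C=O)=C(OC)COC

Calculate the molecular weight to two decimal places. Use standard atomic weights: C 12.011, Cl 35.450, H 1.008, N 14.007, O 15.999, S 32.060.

First, the molecular formula is C8H12O4 (counting implicit H from valence).
  C: 8 × 12.011 = 96.088
  H: 12 × 1.008 = 12.096
  O: 4 × 15.999 = 63.996
Sum: 8×12.011 + 12×1.008 + 4×15.999 = 172.180 → 172.18 g/mol.

172.18 g/mol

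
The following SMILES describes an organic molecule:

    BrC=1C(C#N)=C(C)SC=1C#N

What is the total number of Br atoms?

Scan the SMILES for Br atoms (remember two-letter symbols like Cl and Br are single atoms).
Bromine count: 1.

1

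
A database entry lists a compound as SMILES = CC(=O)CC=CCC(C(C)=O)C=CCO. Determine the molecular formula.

Walk through each heavy atom and fill implicit hydrogens from standard valence (C 4, N 3, O 2, S 2, halogen 1):
  atom 1: C, bond orders sum to 1 (valence 4) → 3 H
  atom 2: C, bond orders sum to 4 (valence 4) → 0 H
  atom 3: O, bond orders sum to 2 (valence 2) → 0 H
  atom 4: C, bond orders sum to 2 (valence 4) → 2 H
  atom 5: C, bond orders sum to 3 (valence 4) → 1 H
  atom 6: C, bond orders sum to 3 (valence 4) → 1 H
  atom 7: C, bond orders sum to 2 (valence 4) → 2 H
  atom 8: C, bond orders sum to 3 (valence 4) → 1 H
  atom 9: C, bond orders sum to 4 (valence 4) → 0 H
  atom 10: C, bond orders sum to 1 (valence 4) → 3 H
  atom 11: O, bond orders sum to 2 (valence 2) → 0 H
  atom 12: C, bond orders sum to 3 (valence 4) → 1 H
  atom 13: C, bond orders sum to 3 (valence 4) → 1 H
  atom 14: C, bond orders sum to 2 (valence 4) → 2 H
  atom 15: O, bond orders sum to 1 (valence 2) → 1 H
Totals → C:12, H:18, O:3.

C12H18O3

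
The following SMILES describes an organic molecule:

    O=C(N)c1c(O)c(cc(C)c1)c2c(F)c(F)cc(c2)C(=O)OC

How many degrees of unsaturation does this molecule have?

10

Molecular formula: C16H13F2NO4.
DoU = (2C + 2 + N − H − X) / 2, where X is the halogen count and O/S are ignored.
    = (2·16 + 2 + 1 − 13 − 2) / 2 = 20 / 2 = 10.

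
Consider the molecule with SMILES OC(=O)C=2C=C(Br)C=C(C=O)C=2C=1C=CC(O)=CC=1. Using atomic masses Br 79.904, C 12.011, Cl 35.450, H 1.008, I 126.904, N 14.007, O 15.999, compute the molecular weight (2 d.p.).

321.13 g/mol

First, the molecular formula is C14H9BrO4 (counting implicit H from valence).
  Br: 1 × 79.904 = 79.904
  C: 14 × 12.011 = 168.154
  H: 9 × 1.008 = 9.072
  O: 4 × 15.999 = 63.996
Sum: 1×79.904 + 14×12.011 + 9×1.008 + 4×15.999 = 321.126 → 321.13 g/mol.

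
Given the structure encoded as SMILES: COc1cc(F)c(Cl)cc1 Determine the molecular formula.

Walk through each heavy atom and fill implicit hydrogens from standard valence (C 4, N 3, O 2, S 2, halogen 1); for lowercase aromatic atoms, an aromatic c carries 1 H when it has two neighbours and 0 H with three, and aromatic n carries 0 H:
  atom 1: C, bond orders sum to 1 (valence 4) → 3 H
  atom 2: O, bond orders sum to 2 (valence 2) → 0 H
  atom 3: aromatic c, 3 neighbours → 0 H
  atom 4: aromatic c, 2 neighbours → 1 H
  atom 5: aromatic c, 3 neighbours → 0 H
  atom 6: F (halogen, monovalent) → 0 H
  atom 7: aromatic c, 3 neighbours → 0 H
  atom 8: Cl (halogen, monovalent) → 0 H
  atom 9: aromatic c, 2 neighbours → 1 H
  atom 10: aromatic c, 2 neighbours → 1 H
Totals → C:7, H:6, Cl:1, F:1, O:1.

C7H6ClFO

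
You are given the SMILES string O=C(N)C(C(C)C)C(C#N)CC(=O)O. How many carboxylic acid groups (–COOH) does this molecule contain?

The carboxylic acid motif appears at heavy-atom position 12 in the SMILES.
Other groups present: 1 amide, 1 nitrile.
Carboxylic acid count: 1.

1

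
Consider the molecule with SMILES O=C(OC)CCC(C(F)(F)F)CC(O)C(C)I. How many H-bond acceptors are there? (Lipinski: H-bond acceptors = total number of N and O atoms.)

3

N atoms: 0; O atoms: 3.
Lipinski HBA = 0 + 3 = 3.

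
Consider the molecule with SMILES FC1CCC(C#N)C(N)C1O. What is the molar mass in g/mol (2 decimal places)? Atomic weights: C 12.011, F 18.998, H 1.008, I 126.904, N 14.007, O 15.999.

First, the molecular formula is C7H11FN2O (counting implicit H from valence).
  C: 7 × 12.011 = 84.077
  F: 1 × 18.998 = 18.998
  H: 11 × 1.008 = 11.088
  N: 2 × 14.007 = 28.014
  O: 1 × 15.999 = 15.999
Sum: 7×12.011 + 1×18.998 + 11×1.008 + 2×14.007 + 1×15.999 = 158.176 → 158.18 g/mol.

158.18 g/mol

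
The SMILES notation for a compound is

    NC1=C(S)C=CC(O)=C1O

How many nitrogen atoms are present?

1

Scan the SMILES for N atoms (remember two-letter symbols like Cl and Br are single atoms).
Nitrogen count: 1.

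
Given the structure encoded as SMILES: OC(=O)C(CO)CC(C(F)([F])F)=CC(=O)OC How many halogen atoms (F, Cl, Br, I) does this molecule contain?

Halogen atoms appear at heavy-atom positions 10, 11, 12 (3×F).
Other groups present: 1 alkene, 1 carboxylic acid, 1 ester, 1 hydroxyl.
Halogen count: 3.

3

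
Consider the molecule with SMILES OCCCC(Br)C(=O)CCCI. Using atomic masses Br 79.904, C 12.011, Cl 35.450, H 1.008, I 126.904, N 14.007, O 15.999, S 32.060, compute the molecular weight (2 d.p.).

First, the molecular formula is C8H14BrIO2 (counting implicit H from valence).
  Br: 1 × 79.904 = 79.904
  C: 8 × 12.011 = 96.088
  H: 14 × 1.008 = 14.112
  I: 1 × 126.904 = 126.904
  O: 2 × 15.999 = 31.998
Sum: 1×79.904 + 8×12.011 + 14×1.008 + 1×126.904 + 2×15.999 = 349.006 → 349.01 g/mol.

349.01 g/mol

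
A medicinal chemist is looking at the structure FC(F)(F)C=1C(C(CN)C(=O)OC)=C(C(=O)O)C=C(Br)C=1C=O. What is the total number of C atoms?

Count every carbon token in the SMILES (each C, including those in ring-closure positions and inside branches).
Carbon count: 13.

13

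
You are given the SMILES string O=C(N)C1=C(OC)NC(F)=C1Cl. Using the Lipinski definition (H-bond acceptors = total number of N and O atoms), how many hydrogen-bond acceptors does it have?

4

N atoms: 2; O atoms: 2.
Lipinski HBA = 2 + 2 = 4.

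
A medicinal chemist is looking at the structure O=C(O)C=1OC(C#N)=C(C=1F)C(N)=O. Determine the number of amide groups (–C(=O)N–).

The amide motif appears at heavy-atom position 12 in the SMILES.
Other groups present: 1 carboxylic acid, 1 nitrile.
Amide count: 1.

1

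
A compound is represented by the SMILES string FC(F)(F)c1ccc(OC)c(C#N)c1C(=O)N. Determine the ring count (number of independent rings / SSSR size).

1

In SMILES, each pair of matching ring-closure digits denotes one ring-closing bond; the number of such bonds equals the number of independent rings.
Ring-closure bonds here: 1.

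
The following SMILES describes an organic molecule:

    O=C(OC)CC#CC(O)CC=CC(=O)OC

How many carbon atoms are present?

Count every carbon token in the SMILES (each C, including those in ring-closure positions and inside branches).
Carbon count: 11.

11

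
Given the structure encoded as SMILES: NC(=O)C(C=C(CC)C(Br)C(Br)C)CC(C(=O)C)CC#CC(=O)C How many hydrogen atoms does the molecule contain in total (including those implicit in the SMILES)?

Walk through each heavy atom and fill implicit hydrogens from standard valence (C 4, N 3, O 2, S 2, halogen 1):
  atom 1: N, bond orders sum to 1 (valence 3) → 2 H
  atom 2: C, bond orders sum to 4 (valence 4) → 0 H
  atom 3: O, bond orders sum to 2 (valence 2) → 0 H
  atom 4: C, bond orders sum to 3 (valence 4) → 1 H
  atom 5: C, bond orders sum to 3 (valence 4) → 1 H
  atom 6: C, bond orders sum to 4 (valence 4) → 0 H
  atom 7: C, bond orders sum to 2 (valence 4) → 2 H
  atom 8: C, bond orders sum to 1 (valence 4) → 3 H
  atom 9: C, bond orders sum to 3 (valence 4) → 1 H
  atom 10: Br (halogen, monovalent) → 0 H
  atom 11: C, bond orders sum to 3 (valence 4) → 1 H
  atom 12: Br (halogen, monovalent) → 0 H
  atom 13: C, bond orders sum to 1 (valence 4) → 3 H
  atom 14: C, bond orders sum to 2 (valence 4) → 2 H
  atom 15: C, bond orders sum to 3 (valence 4) → 1 H
  atom 16: C, bond orders sum to 4 (valence 4) → 0 H
  atom 17: O, bond orders sum to 2 (valence 2) → 0 H
  atom 18: C, bond orders sum to 1 (valence 4) → 3 H
  atom 19: C, bond orders sum to 2 (valence 4) → 2 H
  atom 20: C, bond orders sum to 4 (valence 4) → 0 H
  atom 21: C, bond orders sum to 4 (valence 4) → 0 H
  atom 22: C, bond orders sum to 4 (valence 4) → 0 H
  atom 23: O, bond orders sum to 2 (valence 2) → 0 H
  atom 24: C, bond orders sum to 1 (valence 4) → 3 H
Total hydrogens: 25.

25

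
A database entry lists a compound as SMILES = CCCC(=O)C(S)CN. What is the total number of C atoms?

Count every carbon token in the SMILES (each C, including those in ring-closure positions and inside branches).
Carbon count: 6.

6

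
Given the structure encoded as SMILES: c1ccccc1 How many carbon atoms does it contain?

6

Count every carbon token in the SMILES (each C, including those in ring-closure positions and inside branches).
Carbon count: 6.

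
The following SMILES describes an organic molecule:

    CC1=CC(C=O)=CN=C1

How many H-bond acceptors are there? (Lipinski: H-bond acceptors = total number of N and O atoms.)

N atoms: 1; O atoms: 1.
Lipinski HBA = 1 + 1 = 2.

2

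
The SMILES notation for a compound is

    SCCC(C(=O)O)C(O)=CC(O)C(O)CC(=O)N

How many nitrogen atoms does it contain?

Scan the SMILES for N atoms (remember two-letter symbols like Cl and Br are single atoms).
Nitrogen count: 1.

1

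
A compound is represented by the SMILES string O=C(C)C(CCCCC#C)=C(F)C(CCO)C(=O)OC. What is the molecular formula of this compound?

C15H21FO4

Walk through each heavy atom and fill implicit hydrogens from standard valence (C 4, N 3, O 2, S 2, halogen 1):
  atom 1: O, bond orders sum to 2 (valence 2) → 0 H
  atom 2: C, bond orders sum to 4 (valence 4) → 0 H
  atom 3: C, bond orders sum to 1 (valence 4) → 3 H
  atom 4: C, bond orders sum to 4 (valence 4) → 0 H
  atom 5: C, bond orders sum to 2 (valence 4) → 2 H
  atom 6: C, bond orders sum to 2 (valence 4) → 2 H
  atom 7: C, bond orders sum to 2 (valence 4) → 2 H
  atom 8: C, bond orders sum to 2 (valence 4) → 2 H
  atom 9: C, bond orders sum to 4 (valence 4) → 0 H
  atom 10: C, bond orders sum to 3 (valence 4) → 1 H
  atom 11: C, bond orders sum to 4 (valence 4) → 0 H
  atom 12: F (halogen, monovalent) → 0 H
  atom 13: C, bond orders sum to 3 (valence 4) → 1 H
  atom 14: C, bond orders sum to 2 (valence 4) → 2 H
  atom 15: C, bond orders sum to 2 (valence 4) → 2 H
  atom 16: O, bond orders sum to 1 (valence 2) → 1 H
  atom 17: C, bond orders sum to 4 (valence 4) → 0 H
  atom 18: O, bond orders sum to 2 (valence 2) → 0 H
  atom 19: O, bond orders sum to 2 (valence 2) → 0 H
  atom 20: C, bond orders sum to 1 (valence 4) → 3 H
Totals → C:15, H:21, F:1, O:4.
In Hill order: C15H21FO4.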